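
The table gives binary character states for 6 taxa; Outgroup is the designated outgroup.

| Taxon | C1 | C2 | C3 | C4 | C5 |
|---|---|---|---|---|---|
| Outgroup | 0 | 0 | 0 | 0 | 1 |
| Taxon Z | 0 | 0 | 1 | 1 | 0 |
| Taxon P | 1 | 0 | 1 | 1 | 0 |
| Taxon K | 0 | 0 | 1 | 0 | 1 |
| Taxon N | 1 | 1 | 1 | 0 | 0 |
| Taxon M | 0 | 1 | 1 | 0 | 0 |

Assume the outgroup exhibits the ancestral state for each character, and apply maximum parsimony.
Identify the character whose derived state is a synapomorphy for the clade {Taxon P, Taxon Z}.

C4

Character polarity is set by the outgroup: the derived state is whichever differs from the outgroup's state, so for C5 the derived state is '0', and for the remaining characters it is '1'.
C1 (state '1') occurs in Taxon N and Taxon P but conflicts with the nesting implied by the other characters — most parsimoniously interpreted as homoplasy.
Only Taxon M and Taxon N show the derived state '1' for C2, supporting them as a clade.
C3 (derived state '1') is shared by all ingroup taxa — unites the whole ingroup.
Only Taxon P and Taxon Z show the derived state '1' for C4, supporting them as a clade.
C5: derived state '0' in Taxon M, Taxon N, Taxon P, and Taxon Z only — synapomorphy for {Taxon M, Taxon N, Taxon P, Taxon Z}.
Most parsimonious ingroup topology: (((Taxon Z,Taxon P),(Taxon N,Taxon M)),Taxon K).
The clade {Taxon P, Taxon Z} is supported by C4: its derived state '1' occurs in exactly those taxa and in no other taxon (including the outgroup).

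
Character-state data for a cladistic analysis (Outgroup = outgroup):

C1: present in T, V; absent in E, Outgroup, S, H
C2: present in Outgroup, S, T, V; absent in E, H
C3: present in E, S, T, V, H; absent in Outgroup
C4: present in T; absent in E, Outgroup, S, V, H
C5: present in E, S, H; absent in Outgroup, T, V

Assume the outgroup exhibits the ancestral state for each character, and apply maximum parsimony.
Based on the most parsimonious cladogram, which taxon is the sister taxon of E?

Character polarity is set by the outgroup: the derived state is whichever differs from the outgroup's state, so for C2 the derived state is 'absent', and for the remaining characters it is 'present'.
Only T and V show the derived state 'present' for C1, supporting them as a clade.
Only E and H show the derived state 'absent' for C2, supporting them as a clade.
C3 (derived state 'present') is shared by all ingroup taxa — unites the whole ingroup.
C4 (derived state 'present') is unique to T (autapomorphy; uninformative for grouping).
C5: derived state 'present' in E, H, and S only — synapomorphy for {E, H, S}.
Most parsimonious ingroup topology: ((T,V),((E,H),S)).
E and H form a cherry on this tree, so they are sister taxa.

H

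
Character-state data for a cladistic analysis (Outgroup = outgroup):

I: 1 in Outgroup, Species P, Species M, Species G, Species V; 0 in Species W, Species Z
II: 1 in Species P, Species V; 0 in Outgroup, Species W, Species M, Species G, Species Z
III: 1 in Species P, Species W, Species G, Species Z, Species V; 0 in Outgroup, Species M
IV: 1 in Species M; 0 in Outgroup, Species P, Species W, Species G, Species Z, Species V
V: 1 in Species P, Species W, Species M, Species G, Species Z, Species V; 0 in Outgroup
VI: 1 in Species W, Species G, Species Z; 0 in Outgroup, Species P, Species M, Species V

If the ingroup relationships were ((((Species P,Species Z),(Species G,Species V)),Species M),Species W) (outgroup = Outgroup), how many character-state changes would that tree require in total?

Map each character onto ((((Species P,Species Z),(Species G,Species V)),Species M),Species W) (rooted by Outgroup) and count the minimum state changes it requires (Fitch parsimony):
I: 2; II: 2; III: 2; IV: 1; V: 1; VI: 3.
Total tree length = 11.

11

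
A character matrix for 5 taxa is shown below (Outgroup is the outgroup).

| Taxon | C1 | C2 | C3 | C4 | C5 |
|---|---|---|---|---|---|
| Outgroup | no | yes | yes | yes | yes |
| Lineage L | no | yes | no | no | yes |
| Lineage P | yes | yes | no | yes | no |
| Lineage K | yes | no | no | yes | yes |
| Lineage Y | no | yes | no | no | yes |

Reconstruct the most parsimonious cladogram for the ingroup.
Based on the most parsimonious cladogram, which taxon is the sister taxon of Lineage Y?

Character polarity is set by the outgroup: the derived state is whichever differs from the outgroup's state, so for C2, C3, C4, C5 the derived state is 'no', and for the remaining characters it is 'yes'.
C1 (derived state 'yes') is shared by Lineage K and Lineage P — a synapomorphy uniting that clade.
C2 (derived state 'no') is unique to Lineage K (autapomorphy; uninformative for grouping).
All ingroup taxa share the derived state 'no' for C3; it defines the ingroup but does not resolve relationships within it.
C4: derived state 'no' in Lineage L and Lineage Y only — synapomorphy for {Lineage L, Lineage Y}.
C5: derived state 'no' in Lineage P only — an autapomorphy, so it tells us nothing about relationships among taxa.
Most parsimonious ingroup topology: ((Lineage L,Lineage Y),(Lineage P,Lineage K)).
Lineage Y and Lineage L form a cherry on this tree, so they are sister taxa.

Lineage L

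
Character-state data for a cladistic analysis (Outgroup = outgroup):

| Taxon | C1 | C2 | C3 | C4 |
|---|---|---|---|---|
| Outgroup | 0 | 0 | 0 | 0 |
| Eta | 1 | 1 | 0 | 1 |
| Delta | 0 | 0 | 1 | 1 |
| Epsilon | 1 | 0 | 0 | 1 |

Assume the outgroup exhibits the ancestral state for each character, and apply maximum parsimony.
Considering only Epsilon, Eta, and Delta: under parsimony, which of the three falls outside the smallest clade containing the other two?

The outgroup has state '0' for every character, so '1' is the derived state throughout.
C1 (derived state '1') is shared by Epsilon and Eta — a synapomorphy uniting that clade.
C2: derived state '1' in Eta only — an autapomorphy, so it tells us nothing about relationships among taxa.
C3 (derived state '1') is unique to Delta (autapomorphy; uninformative for grouping).
All ingroup taxa share the derived state '1' for C4; it defines the ingroup but does not resolve relationships within it.
Most parsimonious ingroup topology: (Delta,(Eta,Epsilon)).
Epsilon and Eta share a more recent common ancestor with each other than either does with Delta, so Delta is the least closely related of the three.

Delta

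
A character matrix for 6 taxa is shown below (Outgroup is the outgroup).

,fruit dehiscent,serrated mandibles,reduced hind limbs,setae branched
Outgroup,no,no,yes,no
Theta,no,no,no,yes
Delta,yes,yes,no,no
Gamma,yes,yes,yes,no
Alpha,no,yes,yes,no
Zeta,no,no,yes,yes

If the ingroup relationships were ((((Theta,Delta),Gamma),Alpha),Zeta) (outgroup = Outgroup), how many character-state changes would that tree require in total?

Map each character onto ((((Theta,Delta),Gamma),Alpha),Zeta) (rooted by Outgroup) and count the minimum state changes it requires (Fitch parsimony):
fruit dehiscent: 2; serrated mandibles: 2; reduced hind limbs: 1; setae branched: 2.
Total tree length = 7.

7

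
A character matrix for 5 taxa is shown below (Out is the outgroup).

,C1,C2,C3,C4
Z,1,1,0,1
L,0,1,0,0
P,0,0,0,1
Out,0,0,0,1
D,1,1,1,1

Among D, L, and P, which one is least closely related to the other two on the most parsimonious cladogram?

Character polarity is set by the outgroup: the derived state is whichever differs from the outgroup's state, so for C4 the derived state is '0', and for the remaining characters it is '1'.
C1: derived state '1' in D and Z only — synapomorphy for {D, Z}.
Only D, L, and Z show the derived state '1' for C2, supporting them as a clade.
C3: derived state '1' in D only — an autapomorphy, so it tells us nothing about relationships among taxa.
C4 (derived state '0') is unique to L (autapomorphy; uninformative for grouping).
Most parsimonious ingroup topology: (((Z,D),L),P).
D and L share a more recent common ancestor with each other than either does with P, so P is the least closely related of the three.

P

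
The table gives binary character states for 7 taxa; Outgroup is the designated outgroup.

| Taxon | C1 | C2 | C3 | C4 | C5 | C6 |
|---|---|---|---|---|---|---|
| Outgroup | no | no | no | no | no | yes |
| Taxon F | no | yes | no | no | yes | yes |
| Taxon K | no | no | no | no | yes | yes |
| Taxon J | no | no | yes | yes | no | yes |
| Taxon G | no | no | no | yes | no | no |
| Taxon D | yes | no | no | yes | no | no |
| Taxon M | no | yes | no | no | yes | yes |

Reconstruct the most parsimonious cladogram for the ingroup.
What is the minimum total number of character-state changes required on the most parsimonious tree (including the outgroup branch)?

Character polarity is set by the outgroup: the derived state is whichever differs from the outgroup's state, so for C6 the derived state is 'no', and for the remaining characters it is 'yes'.
C1: derived state 'yes' in Taxon D only — an autapomorphy, so it tells us nothing about relationships among taxa.
C2 (derived state 'yes') is shared by Taxon F and Taxon M — a synapomorphy uniting that clade.
C3 (derived state 'yes') is unique to Taxon J (autapomorphy; uninformative for grouping).
C4 (derived state 'yes') is shared by Taxon D, Taxon G, and Taxon J — a synapomorphy uniting that clade.
Only Taxon F, Taxon K, and Taxon M show the derived state 'yes' for C5, supporting them as a clade.
C6 (derived state 'no') is shared by Taxon D and Taxon G — a synapomorphy uniting that clade.
Most parsimonious ingroup topology: (((Taxon F,Taxon M),Taxon K),(Taxon J,(Taxon G,Taxon D))).
Changes per character on this tree: C1: 1; C2: 1; C3: 1; C4: 1; C5: 1; C6: 1.
Total = 6.

6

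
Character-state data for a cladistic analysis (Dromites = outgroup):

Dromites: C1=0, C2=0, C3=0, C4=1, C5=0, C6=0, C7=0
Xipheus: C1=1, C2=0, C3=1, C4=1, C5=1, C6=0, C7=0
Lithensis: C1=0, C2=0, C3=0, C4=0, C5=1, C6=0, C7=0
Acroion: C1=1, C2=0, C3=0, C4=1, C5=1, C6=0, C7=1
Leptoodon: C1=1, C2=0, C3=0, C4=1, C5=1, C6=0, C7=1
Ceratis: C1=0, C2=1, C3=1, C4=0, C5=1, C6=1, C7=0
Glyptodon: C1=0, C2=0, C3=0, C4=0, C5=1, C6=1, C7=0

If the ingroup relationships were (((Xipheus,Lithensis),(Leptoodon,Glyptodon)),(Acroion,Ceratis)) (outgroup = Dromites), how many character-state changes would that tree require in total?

Map each character onto (((Xipheus,Lithensis),(Leptoodon,Glyptodon)),(Acroion,Ceratis)) (rooted by Dromites) and count the minimum state changes it requires (Fitch parsimony):
C1: 3; C2: 1; C3: 2; C4: 3; C5: 1; C6: 2; C7: 2.
Total tree length = 14.

14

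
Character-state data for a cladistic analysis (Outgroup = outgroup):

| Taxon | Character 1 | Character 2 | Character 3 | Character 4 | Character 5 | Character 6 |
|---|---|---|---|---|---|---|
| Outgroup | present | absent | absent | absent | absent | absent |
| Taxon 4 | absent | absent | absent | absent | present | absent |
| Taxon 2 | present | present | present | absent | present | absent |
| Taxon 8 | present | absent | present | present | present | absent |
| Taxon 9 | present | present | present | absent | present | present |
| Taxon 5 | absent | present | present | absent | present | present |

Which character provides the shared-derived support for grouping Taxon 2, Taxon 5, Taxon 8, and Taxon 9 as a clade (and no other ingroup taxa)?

Character polarity is set by the outgroup: the derived state is whichever differs from the outgroup's state, so for Character 1 the derived state is 'absent', and for the remaining characters it is 'present'.
Character 1 (state 'absent') occurs in Taxon 4 and Taxon 5 but conflicts with the nesting implied by the other characters — most parsimoniously interpreted as homoplasy.
Only Taxon 2, Taxon 5, and Taxon 9 show the derived state 'present' for Character 2, supporting them as a clade.
Character 3 (derived state 'present') is shared by Taxon 2, Taxon 5, Taxon 8, and Taxon 9 — a synapomorphy uniting that clade.
Character 4 (derived state 'present') is unique to Taxon 8 (autapomorphy; uninformative for grouping).
Character 5 (derived state 'present') is shared by all ingroup taxa — unites the whole ingroup.
Character 6: derived state 'present' in Taxon 5 and Taxon 9 only — synapomorphy for {Taxon 5, Taxon 9}.
Most parsimonious ingroup topology: (Taxon 4,((Taxon 2,(Taxon 9,Taxon 5)),Taxon 8)).
The clade {Taxon 2, Taxon 5, Taxon 8, Taxon 9} is supported by Character 3: its derived state 'present' occurs in exactly those taxa and in no other taxon (including the outgroup).

Character 3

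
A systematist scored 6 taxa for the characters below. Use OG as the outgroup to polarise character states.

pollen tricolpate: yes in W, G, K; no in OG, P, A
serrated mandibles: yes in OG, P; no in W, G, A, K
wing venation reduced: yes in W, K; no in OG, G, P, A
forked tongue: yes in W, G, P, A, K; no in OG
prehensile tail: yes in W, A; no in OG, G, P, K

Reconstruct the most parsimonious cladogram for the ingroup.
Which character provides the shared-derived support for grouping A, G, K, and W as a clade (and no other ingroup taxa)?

serrated mandibles

Character polarity is set by the outgroup: the derived state is whichever differs from the outgroup's state, so for serrated mandibles the derived state is 'no', and for the remaining characters it is 'yes'.
Only G, K, and W show the derived state 'yes' for pollen tricolpate, supporting them as a clade.
Only A, G, K, and W show the derived state 'no' for serrated mandibles, supporting them as a clade.
wing venation reduced (derived state 'yes') is shared by K and W — a synapomorphy uniting that clade.
forked tongue (derived state 'yes') is shared by all ingroup taxa — unites the whole ingroup.
prehensile tail (state 'yes') occurs in A and W but conflicts with the nesting implied by the other characters — most parsimoniously interpreted as homoplasy.
Most parsimonious ingroup topology: ((((W,K),G),A),P).
The clade {A, G, K, W} is supported by serrated mandibles: its derived state 'no' occurs in exactly those taxa and in no other taxon (including the outgroup).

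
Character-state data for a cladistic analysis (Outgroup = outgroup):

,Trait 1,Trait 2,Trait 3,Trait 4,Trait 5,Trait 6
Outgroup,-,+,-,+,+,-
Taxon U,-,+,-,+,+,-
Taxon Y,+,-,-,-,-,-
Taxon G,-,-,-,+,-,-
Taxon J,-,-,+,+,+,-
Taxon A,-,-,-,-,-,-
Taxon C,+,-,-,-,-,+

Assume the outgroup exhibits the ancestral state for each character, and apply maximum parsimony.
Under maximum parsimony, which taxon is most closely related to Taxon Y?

Taxon C

Character polarity is set by the outgroup: the derived state is whichever differs from the outgroup's state, so for Trait 2, Trait 4, Trait 5 the derived state is '-', and for the remaining characters it is '+'.
Trait 1 (derived state '+') is shared by Taxon C and Taxon Y — a synapomorphy uniting that clade.
Trait 2 (derived state '-') is shared by Taxon A, Taxon C, Taxon G, Taxon J, and Taxon Y — a synapomorphy uniting that clade.
Trait 3: derived state '+' in Taxon J only — an autapomorphy, so it tells us nothing about relationships among taxa.
Only Taxon A, Taxon C, and Taxon Y show the derived state '-' for Trait 4, supporting them as a clade.
Trait 5 (derived state '-') is shared by Taxon A, Taxon C, Taxon G, and Taxon Y — a synapomorphy uniting that clade.
Trait 6 (derived state '+') is unique to Taxon C (autapomorphy; uninformative for grouping).
Most parsimonious ingroup topology: (Taxon U,((((Taxon Y,Taxon C),Taxon A),Taxon G),Taxon J)).
Taxon Y and Taxon C form a cherry on this tree, so they are sister taxa.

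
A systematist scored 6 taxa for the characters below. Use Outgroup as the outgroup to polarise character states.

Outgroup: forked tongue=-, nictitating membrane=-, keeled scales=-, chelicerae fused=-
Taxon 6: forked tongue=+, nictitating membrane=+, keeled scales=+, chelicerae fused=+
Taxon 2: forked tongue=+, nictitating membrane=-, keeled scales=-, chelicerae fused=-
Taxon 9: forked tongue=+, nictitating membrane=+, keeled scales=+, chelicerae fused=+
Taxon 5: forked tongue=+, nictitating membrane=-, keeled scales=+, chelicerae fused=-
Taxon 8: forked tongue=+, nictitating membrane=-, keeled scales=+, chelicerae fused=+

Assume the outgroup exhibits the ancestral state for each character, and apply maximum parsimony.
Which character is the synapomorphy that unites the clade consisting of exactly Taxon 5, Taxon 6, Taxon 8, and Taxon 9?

keeled scales

The outgroup has state '-' for every character, so '+' is the derived state throughout.
forked tongue (derived state '+') is shared by all ingroup taxa — unites the whole ingroup.
nictitating membrane: derived state '+' in Taxon 6 and Taxon 9 only — synapomorphy for {Taxon 6, Taxon 9}.
Only Taxon 5, Taxon 6, Taxon 8, and Taxon 9 show the derived state '+' for keeled scales, supporting them as a clade.
chelicerae fused (derived state '+') is shared by Taxon 6, Taxon 8, and Taxon 9 — a synapomorphy uniting that clade.
Most parsimonious ingroup topology: ((((Taxon 6,Taxon 9),Taxon 8),Taxon 5),Taxon 2).
The clade {Taxon 5, Taxon 6, Taxon 8, Taxon 9} is supported by keeled scales: its derived state '+' occurs in exactly those taxa and in no other taxon (including the outgroup).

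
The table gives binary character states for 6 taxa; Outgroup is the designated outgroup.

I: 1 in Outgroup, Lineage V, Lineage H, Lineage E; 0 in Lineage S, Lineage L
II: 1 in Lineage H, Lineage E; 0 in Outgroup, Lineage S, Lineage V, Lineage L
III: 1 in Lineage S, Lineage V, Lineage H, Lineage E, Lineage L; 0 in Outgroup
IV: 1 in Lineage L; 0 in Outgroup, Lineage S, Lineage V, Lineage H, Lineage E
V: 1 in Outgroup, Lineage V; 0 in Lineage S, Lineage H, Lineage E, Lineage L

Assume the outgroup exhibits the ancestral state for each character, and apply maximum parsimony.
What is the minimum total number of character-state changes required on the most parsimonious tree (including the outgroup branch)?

5

Character polarity is set by the outgroup: the derived state is whichever differs from the outgroup's state, so for I, V the derived state is '0', and for the remaining characters it is '1'.
I (derived state '0') is shared by Lineage L and Lineage S — a synapomorphy uniting that clade.
Only Lineage E and Lineage H show the derived state '1' for II, supporting them as a clade.
All ingroup taxa share the derived state '1' for III; it defines the ingroup but does not resolve relationships within it.
IV (derived state '1') is unique to Lineage L (autapomorphy; uninformative for grouping).
Only Lineage E, Lineage H, Lineage L, and Lineage S show the derived state '0' for V, supporting them as a clade.
Most parsimonious ingroup topology: (((Lineage S,Lineage L),(Lineage H,Lineage E)),Lineage V).
Changes per character on this tree: I: 1; II: 1; III: 1; IV: 1; V: 1.
Total = 5.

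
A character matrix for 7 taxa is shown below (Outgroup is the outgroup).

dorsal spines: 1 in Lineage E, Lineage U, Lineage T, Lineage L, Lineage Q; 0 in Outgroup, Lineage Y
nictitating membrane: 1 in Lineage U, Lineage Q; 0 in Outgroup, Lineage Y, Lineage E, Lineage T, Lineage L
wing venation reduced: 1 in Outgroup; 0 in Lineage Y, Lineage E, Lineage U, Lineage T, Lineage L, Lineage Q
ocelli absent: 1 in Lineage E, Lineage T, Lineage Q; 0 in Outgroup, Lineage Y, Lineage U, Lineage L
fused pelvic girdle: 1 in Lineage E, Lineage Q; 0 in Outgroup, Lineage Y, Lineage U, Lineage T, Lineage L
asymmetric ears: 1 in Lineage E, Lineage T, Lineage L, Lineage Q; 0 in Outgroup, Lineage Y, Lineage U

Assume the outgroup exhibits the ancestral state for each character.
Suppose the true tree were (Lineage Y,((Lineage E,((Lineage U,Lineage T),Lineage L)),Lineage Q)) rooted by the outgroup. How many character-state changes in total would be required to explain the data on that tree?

Map each character onto (Lineage Y,((Lineage E,((Lineage U,Lineage T),Lineage L)),Lineage Q)) (rooted by Outgroup) and count the minimum state changes it requires (Fitch parsimony):
dorsal spines: 1; nictitating membrane: 2; wing venation reduced: 1; ocelli absent: 3; fused pelvic girdle: 2; asymmetric ears: 2.
Total tree length = 11.

11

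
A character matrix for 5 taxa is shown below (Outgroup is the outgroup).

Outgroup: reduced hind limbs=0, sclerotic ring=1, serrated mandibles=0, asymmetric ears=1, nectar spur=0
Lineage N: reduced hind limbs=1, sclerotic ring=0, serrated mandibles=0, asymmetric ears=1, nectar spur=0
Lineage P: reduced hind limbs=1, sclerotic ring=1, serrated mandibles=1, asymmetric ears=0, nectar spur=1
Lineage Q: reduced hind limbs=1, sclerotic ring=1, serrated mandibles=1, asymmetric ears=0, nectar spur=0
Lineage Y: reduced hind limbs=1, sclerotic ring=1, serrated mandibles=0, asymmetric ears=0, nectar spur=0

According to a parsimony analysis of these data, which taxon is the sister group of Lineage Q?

Character polarity is set by the outgroup: the derived state is whichever differs from the outgroup's state, so for sclerotic ring, asymmetric ears the derived state is '0', and for the remaining characters it is '1'.
All ingroup taxa share the derived state '1' for reduced hind limbs; it defines the ingroup but does not resolve relationships within it.
sclerotic ring (derived state '0') is unique to Lineage N (autapomorphy; uninformative for grouping).
serrated mandibles: derived state '1' in Lineage P and Lineage Q only — synapomorphy for {Lineage P, Lineage Q}.
Only Lineage P, Lineage Q, and Lineage Y show the derived state '0' for asymmetric ears, supporting them as a clade.
nectar spur: derived state '1' in Lineage P only — an autapomorphy, so it tells us nothing about relationships among taxa.
Most parsimonious ingroup topology: (Lineage N,((Lineage P,Lineage Q),Lineage Y)).
Lineage Q and Lineage P form a cherry on this tree, so they are sister taxa.

Lineage P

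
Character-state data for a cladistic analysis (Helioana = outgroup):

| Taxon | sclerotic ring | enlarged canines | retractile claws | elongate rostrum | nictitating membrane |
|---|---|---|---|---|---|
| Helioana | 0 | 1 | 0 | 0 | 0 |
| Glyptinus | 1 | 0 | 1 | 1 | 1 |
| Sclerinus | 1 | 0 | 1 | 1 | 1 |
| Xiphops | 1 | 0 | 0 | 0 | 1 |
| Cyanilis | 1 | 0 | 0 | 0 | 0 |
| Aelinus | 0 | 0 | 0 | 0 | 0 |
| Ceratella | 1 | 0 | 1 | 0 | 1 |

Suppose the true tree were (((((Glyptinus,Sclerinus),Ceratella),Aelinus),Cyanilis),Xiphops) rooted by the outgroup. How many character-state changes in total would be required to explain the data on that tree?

7

Map each character onto (((((Glyptinus,Sclerinus),Ceratella),Aelinus),Cyanilis),Xiphops) (rooted by Helioana) and count the minimum state changes it requires (Fitch parsimony):
sclerotic ring: 2; enlarged canines: 1; retractile claws: 1; elongate rostrum: 1; nictitating membrane: 2.
Total tree length = 7.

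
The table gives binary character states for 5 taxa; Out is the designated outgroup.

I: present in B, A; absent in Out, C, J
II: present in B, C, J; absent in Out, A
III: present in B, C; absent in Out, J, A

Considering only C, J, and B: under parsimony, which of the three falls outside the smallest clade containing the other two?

J

The outgroup has state 'absent' for every character, so 'present' is the derived state throughout.
I groups A and B, which is incompatible with the clades supported by the remaining characters; treating it as convergent (homoplasy) costs fewer steps than any alternative tree.
II: derived state 'present' in B, C, and J only — synapomorphy for {B, C, J}.
III (derived state 'present') is shared by B and C — a synapomorphy uniting that clade.
Most parsimonious ingroup topology: (((B,C),J),A).
B and C share a more recent common ancestor with each other than either does with J, so J is the least closely related of the three.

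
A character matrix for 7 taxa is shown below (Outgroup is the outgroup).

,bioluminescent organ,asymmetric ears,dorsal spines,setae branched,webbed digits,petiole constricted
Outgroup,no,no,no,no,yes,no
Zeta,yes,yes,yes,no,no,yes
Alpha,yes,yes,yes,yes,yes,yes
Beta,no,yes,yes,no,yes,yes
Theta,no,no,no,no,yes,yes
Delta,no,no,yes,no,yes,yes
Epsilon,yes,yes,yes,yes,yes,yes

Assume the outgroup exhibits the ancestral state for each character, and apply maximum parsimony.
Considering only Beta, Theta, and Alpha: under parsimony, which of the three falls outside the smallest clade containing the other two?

Character polarity is set by the outgroup: the derived state is whichever differs from the outgroup's state, so for webbed digits the derived state is 'no', and for the remaining characters it is 'yes'.
bioluminescent organ: derived state 'yes' in Alpha, Epsilon, and Zeta only — synapomorphy for {Alpha, Epsilon, Zeta}.
asymmetric ears (derived state 'yes') is shared by Alpha, Beta, Epsilon, and Zeta — a synapomorphy uniting that clade.
Only Alpha, Beta, Delta, Epsilon, and Zeta show the derived state 'yes' for dorsal spines, supporting them as a clade.
Only Alpha and Epsilon show the derived state 'yes' for setae branched, supporting them as a clade.
webbed digits (derived state 'no') is unique to Zeta (autapomorphy; uninformative for grouping).
petiole constricted (derived state 'yes') is shared by all ingroup taxa — unites the whole ingroup.
Most parsimonious ingroup topology: ((((Zeta,(Alpha,Epsilon)),Beta),Delta),Theta).
Beta and Alpha share a more recent common ancestor with each other than either does with Theta, so Theta is the least closely related of the three.

Theta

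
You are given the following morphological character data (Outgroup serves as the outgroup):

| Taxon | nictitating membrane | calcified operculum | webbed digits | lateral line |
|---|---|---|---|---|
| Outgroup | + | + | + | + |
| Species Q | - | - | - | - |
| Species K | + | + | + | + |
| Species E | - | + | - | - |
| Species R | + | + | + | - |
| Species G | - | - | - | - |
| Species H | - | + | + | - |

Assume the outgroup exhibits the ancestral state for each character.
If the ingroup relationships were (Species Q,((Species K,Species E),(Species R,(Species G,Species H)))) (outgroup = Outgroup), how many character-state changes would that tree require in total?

10

Map each character onto (Species Q,((Species K,Species E),(Species R,(Species G,Species H)))) (rooted by Outgroup) and count the minimum state changes it requires (Fitch parsimony):
nictitating membrane: 3; calcified operculum: 2; webbed digits: 3; lateral line: 2.
Total tree length = 10.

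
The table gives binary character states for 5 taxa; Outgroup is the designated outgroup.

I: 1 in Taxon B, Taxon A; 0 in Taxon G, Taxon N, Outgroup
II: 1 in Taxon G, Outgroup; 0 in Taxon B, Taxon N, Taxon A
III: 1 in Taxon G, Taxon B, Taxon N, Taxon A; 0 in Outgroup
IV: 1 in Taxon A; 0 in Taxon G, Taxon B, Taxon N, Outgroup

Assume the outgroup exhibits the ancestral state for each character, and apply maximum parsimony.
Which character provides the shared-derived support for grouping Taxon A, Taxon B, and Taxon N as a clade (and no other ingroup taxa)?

Character polarity is set by the outgroup: the derived state is whichever differs from the outgroup's state, so for II the derived state is '0', and for the remaining characters it is '1'.
Only Taxon A and Taxon B show the derived state '1' for I, supporting them as a clade.
II: derived state '0' in Taxon A, Taxon B, and Taxon N only — synapomorphy for {Taxon A, Taxon B, Taxon N}.
All ingroup taxa share the derived state '1' for III; it defines the ingroup but does not resolve relationships within it.
IV (derived state '1') is unique to Taxon A (autapomorphy; uninformative for grouping).
Most parsimonious ingroup topology: (((Taxon B,Taxon A),Taxon N),Taxon G).
The clade {Taxon A, Taxon B, Taxon N} is supported by II: its derived state '0' occurs in exactly those taxa and in no other taxon (including the outgroup).

II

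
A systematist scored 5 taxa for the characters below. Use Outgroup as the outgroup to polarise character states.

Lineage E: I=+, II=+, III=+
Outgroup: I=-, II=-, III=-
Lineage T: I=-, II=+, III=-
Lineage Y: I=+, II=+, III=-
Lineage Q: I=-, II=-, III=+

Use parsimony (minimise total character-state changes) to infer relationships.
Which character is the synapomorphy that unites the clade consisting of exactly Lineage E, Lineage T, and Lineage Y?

II

The outgroup has state '-' for every character, so '+' is the derived state throughout.
Only Lineage E and Lineage Y show the derived state '+' for I, supporting them as a clade.
II: derived state '+' in Lineage E, Lineage T, and Lineage Y only — synapomorphy for {Lineage E, Lineage T, Lineage Y}.
III (state '+') occurs in Lineage E and Lineage Q but conflicts with the nesting implied by the other characters — most parsimoniously interpreted as homoplasy.
Most parsimonious ingroup topology: (((Lineage Y,Lineage E),Lineage T),Lineage Q).
The clade {Lineage E, Lineage T, Lineage Y} is supported by II: its derived state '+' occurs in exactly those taxa and in no other taxon (including the outgroup).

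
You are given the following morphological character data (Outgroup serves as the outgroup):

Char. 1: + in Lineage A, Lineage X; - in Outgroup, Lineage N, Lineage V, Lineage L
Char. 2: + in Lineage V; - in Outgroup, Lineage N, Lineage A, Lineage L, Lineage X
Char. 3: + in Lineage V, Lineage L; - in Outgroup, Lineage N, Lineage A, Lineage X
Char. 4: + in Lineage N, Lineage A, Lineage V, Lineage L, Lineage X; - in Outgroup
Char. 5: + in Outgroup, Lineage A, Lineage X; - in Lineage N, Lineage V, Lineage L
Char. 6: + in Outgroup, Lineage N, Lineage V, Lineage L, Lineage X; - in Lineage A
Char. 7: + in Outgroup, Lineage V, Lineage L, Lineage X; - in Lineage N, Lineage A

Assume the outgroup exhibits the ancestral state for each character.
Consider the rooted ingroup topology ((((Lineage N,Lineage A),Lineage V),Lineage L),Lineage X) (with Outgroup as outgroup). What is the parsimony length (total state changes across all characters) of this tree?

10

Map each character onto ((((Lineage N,Lineage A),Lineage V),Lineage L),Lineage X) (rooted by Outgroup) and count the minimum state changes it requires (Fitch parsimony):
Char. 1: 2; Char. 2: 1; Char. 3: 2; Char. 4: 1; Char. 5: 2; Char. 6: 1; Char. 7: 1.
Total tree length = 10.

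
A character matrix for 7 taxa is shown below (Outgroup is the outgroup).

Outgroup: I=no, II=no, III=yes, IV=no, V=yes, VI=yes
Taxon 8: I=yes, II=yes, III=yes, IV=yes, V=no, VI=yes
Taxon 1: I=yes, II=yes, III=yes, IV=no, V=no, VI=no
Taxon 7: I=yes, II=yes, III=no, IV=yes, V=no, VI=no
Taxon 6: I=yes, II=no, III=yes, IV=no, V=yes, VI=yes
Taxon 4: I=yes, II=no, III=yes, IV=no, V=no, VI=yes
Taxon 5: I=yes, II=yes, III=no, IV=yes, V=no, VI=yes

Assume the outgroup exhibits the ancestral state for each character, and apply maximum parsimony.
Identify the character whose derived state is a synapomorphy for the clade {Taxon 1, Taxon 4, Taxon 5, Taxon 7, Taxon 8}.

V

Character polarity is set by the outgroup: the derived state is whichever differs from the outgroup's state, so for III, V, VI the derived state is 'no', and for the remaining characters it is 'yes'.
I (derived state 'yes') is shared by all ingroup taxa — unites the whole ingroup.
II (derived state 'yes') is shared by Taxon 1, Taxon 5, Taxon 7, and Taxon 8 — a synapomorphy uniting that clade.
III: derived state 'no' in Taxon 5 and Taxon 7 only — synapomorphy for {Taxon 5, Taxon 7}.
IV: derived state 'yes' in Taxon 5, Taxon 7, and Taxon 8 only — synapomorphy for {Taxon 5, Taxon 7, Taxon 8}.
V (derived state 'no') is shared by Taxon 1, Taxon 4, Taxon 5, Taxon 7, and Taxon 8 — a synapomorphy uniting that clade.
VI (state 'no') occurs in Taxon 1 and Taxon 7 but conflicts with the nesting implied by the other characters — most parsimoniously interpreted as homoplasy.
Most parsimonious ingroup topology: ((((Taxon 8,(Taxon 7,Taxon 5)),Taxon 1),Taxon 4),Taxon 6).
The clade {Taxon 1, Taxon 4, Taxon 5, Taxon 7, Taxon 8} is supported by V: its derived state 'no' occurs in exactly those taxa and in no other taxon (including the outgroup).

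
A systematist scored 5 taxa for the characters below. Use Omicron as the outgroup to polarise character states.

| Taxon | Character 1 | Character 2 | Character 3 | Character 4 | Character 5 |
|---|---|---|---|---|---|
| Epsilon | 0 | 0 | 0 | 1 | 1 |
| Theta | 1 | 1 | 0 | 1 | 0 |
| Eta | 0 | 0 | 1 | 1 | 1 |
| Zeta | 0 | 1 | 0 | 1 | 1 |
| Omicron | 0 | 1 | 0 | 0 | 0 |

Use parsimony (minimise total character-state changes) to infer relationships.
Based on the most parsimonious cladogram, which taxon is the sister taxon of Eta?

Epsilon

Character polarity is set by the outgroup: the derived state is whichever differs from the outgroup's state, so for Character 2 the derived state is '0', and for the remaining characters it is '1'.
Character 1 (derived state '1') is unique to Theta (autapomorphy; uninformative for grouping).
Character 2 (derived state '0') is shared by Epsilon and Eta — a synapomorphy uniting that clade.
Character 3: derived state '1' in Eta only — an autapomorphy, so it tells us nothing about relationships among taxa.
All ingroup taxa share the derived state '1' for Character 4; it defines the ingroup but does not resolve relationships within it.
Only Epsilon, Eta, and Zeta show the derived state '1' for Character 5, supporting them as a clade.
Most parsimonious ingroup topology: (((Eta,Epsilon),Zeta),Theta).
Eta and Epsilon form a cherry on this tree, so they are sister taxa.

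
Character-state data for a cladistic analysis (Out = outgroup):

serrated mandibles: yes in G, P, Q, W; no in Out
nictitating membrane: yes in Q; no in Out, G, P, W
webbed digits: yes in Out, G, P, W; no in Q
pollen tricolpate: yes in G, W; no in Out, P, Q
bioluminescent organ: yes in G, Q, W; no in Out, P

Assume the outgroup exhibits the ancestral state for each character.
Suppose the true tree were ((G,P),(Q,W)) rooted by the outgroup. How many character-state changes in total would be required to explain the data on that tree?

7

Map each character onto ((G,P),(Q,W)) (rooted by Out) and count the minimum state changes it requires (Fitch parsimony):
serrated mandibles: 1; nictitating membrane: 1; webbed digits: 1; pollen tricolpate: 2; bioluminescent organ: 2.
Total tree length = 7.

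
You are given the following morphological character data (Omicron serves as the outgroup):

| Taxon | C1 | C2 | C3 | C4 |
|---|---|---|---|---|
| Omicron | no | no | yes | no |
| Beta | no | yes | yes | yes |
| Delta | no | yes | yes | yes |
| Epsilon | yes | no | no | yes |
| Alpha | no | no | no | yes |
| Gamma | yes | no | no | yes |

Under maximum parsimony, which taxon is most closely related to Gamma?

Epsilon

Character polarity is set by the outgroup: the derived state is whichever differs from the outgroup's state, so for C3 the derived state is 'no', and for the remaining characters it is 'yes'.
C1 (derived state 'yes') is shared by Epsilon and Gamma — a synapomorphy uniting that clade.
C2 (derived state 'yes') is shared by Beta and Delta — a synapomorphy uniting that clade.
Only Alpha, Epsilon, and Gamma show the derived state 'no' for C3, supporting them as a clade.
C4 (derived state 'yes') is shared by all ingroup taxa — unites the whole ingroup.
Most parsimonious ingroup topology: ((Beta,Delta),((Epsilon,Gamma),Alpha)).
Gamma and Epsilon form a cherry on this tree, so they are sister taxa.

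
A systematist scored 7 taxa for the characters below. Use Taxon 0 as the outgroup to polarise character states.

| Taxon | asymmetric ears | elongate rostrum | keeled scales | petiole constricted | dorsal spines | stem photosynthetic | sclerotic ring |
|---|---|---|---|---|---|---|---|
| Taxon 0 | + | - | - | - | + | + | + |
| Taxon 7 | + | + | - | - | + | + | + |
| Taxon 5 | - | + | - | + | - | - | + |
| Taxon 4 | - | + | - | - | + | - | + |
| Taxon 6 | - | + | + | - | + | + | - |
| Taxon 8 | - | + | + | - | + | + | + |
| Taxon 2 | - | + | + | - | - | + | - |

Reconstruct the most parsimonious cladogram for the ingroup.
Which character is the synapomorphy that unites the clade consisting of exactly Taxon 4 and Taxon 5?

Character polarity is set by the outgroup: the derived state is whichever differs from the outgroup's state, so for asymmetric ears, dorsal spines, stem photosynthetic, sclerotic ring the derived state is '-', and for the remaining characters it is '+'.
asymmetric ears (derived state '-') is shared by Taxon 2, Taxon 4, Taxon 5, Taxon 6, and Taxon 8 — a synapomorphy uniting that clade.
elongate rostrum (derived state '+') is shared by all ingroup taxa — unites the whole ingroup.
keeled scales: derived state '+' in Taxon 2, Taxon 6, and Taxon 8 only — synapomorphy for {Taxon 2, Taxon 6, Taxon 8}.
petiole constricted: derived state '+' in Taxon 5 only — an autapomorphy, so it tells us nothing about relationships among taxa.
dorsal spines (state '-') occurs in Taxon 2 and Taxon 5 but conflicts with the nesting implied by the other characters — most parsimoniously interpreted as homoplasy.
stem photosynthetic: derived state '-' in Taxon 4 and Taxon 5 only — synapomorphy for {Taxon 4, Taxon 5}.
sclerotic ring: derived state '-' in Taxon 2 and Taxon 6 only — synapomorphy for {Taxon 2, Taxon 6}.
Most parsimonious ingroup topology: (Taxon 7,((Taxon 5,Taxon 4),((Taxon 6,Taxon 2),Taxon 8))).
The clade {Taxon 4, Taxon 5} is supported by stem photosynthetic: its derived state '-' occurs in exactly those taxa and in no other taxon (including the outgroup).

stem photosynthetic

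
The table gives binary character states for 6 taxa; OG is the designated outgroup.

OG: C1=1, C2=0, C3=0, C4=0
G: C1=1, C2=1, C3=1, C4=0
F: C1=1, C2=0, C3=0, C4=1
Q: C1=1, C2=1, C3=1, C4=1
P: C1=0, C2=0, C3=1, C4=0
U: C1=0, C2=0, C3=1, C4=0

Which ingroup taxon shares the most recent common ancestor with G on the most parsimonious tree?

Q

Character polarity is set by the outgroup: the derived state is whichever differs from the outgroup's state, so for C1 the derived state is '0', and for the remaining characters it is '1'.
C1: derived state '0' in P and U only — synapomorphy for {P, U}.
C2 (derived state '1') is shared by G and Q — a synapomorphy uniting that clade.
C3: derived state '1' in G, P, Q, and U only — synapomorphy for {G, P, Q, U}.
C4 groups F and Q, which is incompatible with the clades supported by the remaining characters; treating it as convergent (homoplasy) costs fewer steps than any alternative tree.
Most parsimonious ingroup topology: (((G,Q),(P,U)),F).
G and Q form a cherry on this tree, so they are sister taxa.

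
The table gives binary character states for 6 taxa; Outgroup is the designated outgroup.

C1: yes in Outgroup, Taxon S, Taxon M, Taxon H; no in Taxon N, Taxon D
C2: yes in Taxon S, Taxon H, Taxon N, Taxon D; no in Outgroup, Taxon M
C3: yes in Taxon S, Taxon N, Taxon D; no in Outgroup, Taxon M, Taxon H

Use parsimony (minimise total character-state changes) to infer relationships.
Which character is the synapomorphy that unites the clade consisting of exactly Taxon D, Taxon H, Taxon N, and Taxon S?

Character polarity is set by the outgroup: the derived state is whichever differs from the outgroup's state, so for C1 the derived state is 'no', and for the remaining characters it is 'yes'.
C1: derived state 'no' in Taxon D and Taxon N only — synapomorphy for {Taxon D, Taxon N}.
C2: derived state 'yes' in Taxon D, Taxon H, Taxon N, and Taxon S only — synapomorphy for {Taxon D, Taxon H, Taxon N, Taxon S}.
Only Taxon D, Taxon N, and Taxon S show the derived state 'yes' for C3, supporting them as a clade.
Most parsimonious ingroup topology: (((Taxon S,(Taxon N,Taxon D)),Taxon H),Taxon M).
The clade {Taxon D, Taxon H, Taxon N, Taxon S} is supported by C2: its derived state 'yes' occurs in exactly those taxa and in no other taxon (including the outgroup).

C2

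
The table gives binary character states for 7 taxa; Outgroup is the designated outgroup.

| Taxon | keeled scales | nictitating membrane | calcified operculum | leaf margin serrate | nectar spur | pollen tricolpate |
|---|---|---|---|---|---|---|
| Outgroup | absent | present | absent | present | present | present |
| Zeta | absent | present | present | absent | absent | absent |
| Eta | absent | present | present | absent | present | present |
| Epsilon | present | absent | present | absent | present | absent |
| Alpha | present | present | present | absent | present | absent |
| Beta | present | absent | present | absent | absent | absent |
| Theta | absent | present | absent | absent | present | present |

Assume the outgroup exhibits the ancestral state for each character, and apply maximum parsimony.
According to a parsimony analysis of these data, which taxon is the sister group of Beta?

Epsilon

Character polarity is set by the outgroup: the derived state is whichever differs from the outgroup's state, so for nictitating membrane, leaf margin serrate, nectar spur, pollen tricolpate the derived state is 'absent', and for the remaining characters it is 'present'.
keeled scales (derived state 'present') is shared by Alpha, Beta, and Epsilon — a synapomorphy uniting that clade.
nictitating membrane (derived state 'absent') is shared by Beta and Epsilon — a synapomorphy uniting that clade.
calcified operculum: derived state 'present' in Alpha, Beta, Epsilon, Eta, and Zeta only — synapomorphy for {Alpha, Beta, Epsilon, Eta, Zeta}.
All ingroup taxa share the derived state 'absent' for leaf margin serrate; it defines the ingroup but does not resolve relationships within it.
nectar spur groups Beta and Zeta, which is incompatible with the clades supported by the remaining characters; treating it as convergent (homoplasy) costs fewer steps than any alternative tree.
Only Alpha, Beta, Epsilon, and Zeta show the derived state 'absent' for pollen tricolpate, supporting them as a clade.
Most parsimonious ingroup topology: (((Zeta,((Epsilon,Beta),Alpha)),Eta),Theta).
Beta and Epsilon form a cherry on this tree, so they are sister taxa.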